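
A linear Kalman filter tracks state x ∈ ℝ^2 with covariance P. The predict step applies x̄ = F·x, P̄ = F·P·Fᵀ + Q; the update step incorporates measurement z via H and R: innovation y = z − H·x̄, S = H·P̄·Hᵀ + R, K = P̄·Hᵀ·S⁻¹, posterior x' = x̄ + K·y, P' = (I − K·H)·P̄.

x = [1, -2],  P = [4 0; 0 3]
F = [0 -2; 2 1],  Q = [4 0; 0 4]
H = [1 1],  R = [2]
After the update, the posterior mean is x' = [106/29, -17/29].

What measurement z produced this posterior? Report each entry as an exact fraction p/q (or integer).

x̄ = F·x = [4, 0]
P̄ = F·P·Fᵀ + Q = [16 -6; -6 23]
S = H·P̄·Hᵀ + R = [29]
K = P̄·Hᵀ·S⁻¹ = [10/29; 17/29]
x' − x̄ = [-10/29, -17/29] = K·y
y = (KᵀK)⁻¹·Kᵀ·(x' − x̄) = [-1]
z = y + H·x̄ = [-1] + [4] = [3]

z = [3]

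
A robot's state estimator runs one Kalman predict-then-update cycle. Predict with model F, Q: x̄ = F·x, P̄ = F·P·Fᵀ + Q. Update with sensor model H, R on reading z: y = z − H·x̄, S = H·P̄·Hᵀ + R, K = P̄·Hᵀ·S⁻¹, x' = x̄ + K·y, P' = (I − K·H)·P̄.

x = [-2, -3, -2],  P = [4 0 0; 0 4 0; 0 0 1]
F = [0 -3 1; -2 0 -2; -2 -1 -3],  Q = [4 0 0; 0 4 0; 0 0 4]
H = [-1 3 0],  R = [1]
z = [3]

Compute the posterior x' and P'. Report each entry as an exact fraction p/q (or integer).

x̄ = F·x = [7, 8, 13]
P̄ = F·P·Fᵀ + Q = [41 -2 9; -2 24 22; 9 22 33]
y = z − H·x̄ = [-14]
S = H·P̄·Hᵀ + R = [270]
K = P̄·Hᵀ·S⁻¹ = [-47/270; 37/135; 19/90]
x' = x̄ + K·y = [1274/135, 562/135, 452/45]
P' = (I − K·H)·P̄ = [8861/270 1469/135 1703/90; 1469/135 502/135 287/45; 1703/90 287/45 629/30]

x' = [1274/135, 562/135, 452/45]
P' = [8861/270 1469/135 1703/90; 1469/135 502/135 287/45; 1703/90 287/45 629/30]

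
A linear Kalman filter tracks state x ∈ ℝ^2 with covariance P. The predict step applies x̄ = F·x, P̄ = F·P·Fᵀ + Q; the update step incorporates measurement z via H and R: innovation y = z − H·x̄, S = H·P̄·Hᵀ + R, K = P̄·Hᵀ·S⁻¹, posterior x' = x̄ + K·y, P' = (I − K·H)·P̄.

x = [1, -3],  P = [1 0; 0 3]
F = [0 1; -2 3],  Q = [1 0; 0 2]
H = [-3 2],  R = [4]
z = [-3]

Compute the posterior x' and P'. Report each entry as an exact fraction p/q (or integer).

x' = [-33/16, -157/32]
P' = [55/16 171/32; 171/32 591/64]

x̄ = F·x = [-3, -11]
P̄ = F·P·Fᵀ + Q = [4 9; 9 33]
y = z − H·x̄ = [10]
S = H·P̄·Hᵀ + R = [64]
K = P̄·Hᵀ·S⁻¹ = [3/32; 39/64]
x' = x̄ + K·y = [-33/16, -157/32]
P' = (I − K·H)·P̄ = [55/16 171/32; 171/32 591/64]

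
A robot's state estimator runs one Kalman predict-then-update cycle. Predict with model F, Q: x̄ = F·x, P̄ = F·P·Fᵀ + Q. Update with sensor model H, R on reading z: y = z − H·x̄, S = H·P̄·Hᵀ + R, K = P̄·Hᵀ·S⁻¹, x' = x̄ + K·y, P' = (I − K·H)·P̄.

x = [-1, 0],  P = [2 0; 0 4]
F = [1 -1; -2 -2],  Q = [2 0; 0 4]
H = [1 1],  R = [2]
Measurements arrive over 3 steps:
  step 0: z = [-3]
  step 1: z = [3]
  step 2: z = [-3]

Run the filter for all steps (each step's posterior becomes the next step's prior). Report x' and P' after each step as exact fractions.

step 0: x̄ = F·x = [-1, 2]
step 0: P̄ = F·P·Fᵀ + Q = [8 4; 4 28]
step 0: y = z − H·x̄ = [-4]
step 0: S = H·P̄·Hᵀ + R = [46]
step 0: K = P̄·Hᵀ·S⁻¹ = [6/23; 16/23]
step 0: x' = x̄ + K·y = [-47/23, -18/23]
step 0: P' = (I − K·H)·P̄ = [112/23 -100/23; -100/23 132/23]
step 1: x̄ = F·x = [-29/23, 130/23]
step 1: P̄ = F·P·Fᵀ + Q = [490/23 40/23; 40/23 268/23]
step 1: y = z − H·x̄ = [-32/23]
step 1: S = H·P̄·Hᵀ + R = [884/23]
step 1: K = P̄·Hᵀ·S⁻¹ = [265/442; 77/221]
step 1: x' = x̄ + K·y = [-463/221, 1142/221]
step 1: P' = (I − K·H)·P̄ = [1655/221 -1390/221; -1390/221 1544/221]
step 2: x̄ = F·x = [-1605/221, -1358/221]
step 2: P̄ = F·P·Fᵀ + Q = [6421/221 -222/221; -222/221 2560/221]
step 2: y = z − H·x̄ = [2300/221]
step 2: S = H·P̄·Hᵀ + R = [8979/221]
step 2: K = P̄·Hᵀ·S⁻¹ = [6199/8979; 2338/8979]
step 2: x' = x̄ + K·y = [-695/8979, -30842/8979]
step 2: P' = (I − K·H)·P̄ = [86998/8979 -74600/8979; -74600/8979 79276/8979]

step 0: x' = [-47/23, -18/23], P' = [112/23 -100/23; -100/23 132/23]
step 1: x' = [-463/221, 1142/221], P' = [1655/221 -1390/221; -1390/221 1544/221]
step 2: x' = [-695/8979, -30842/8979], P' = [86998/8979 -74600/8979; -74600/8979 79276/8979]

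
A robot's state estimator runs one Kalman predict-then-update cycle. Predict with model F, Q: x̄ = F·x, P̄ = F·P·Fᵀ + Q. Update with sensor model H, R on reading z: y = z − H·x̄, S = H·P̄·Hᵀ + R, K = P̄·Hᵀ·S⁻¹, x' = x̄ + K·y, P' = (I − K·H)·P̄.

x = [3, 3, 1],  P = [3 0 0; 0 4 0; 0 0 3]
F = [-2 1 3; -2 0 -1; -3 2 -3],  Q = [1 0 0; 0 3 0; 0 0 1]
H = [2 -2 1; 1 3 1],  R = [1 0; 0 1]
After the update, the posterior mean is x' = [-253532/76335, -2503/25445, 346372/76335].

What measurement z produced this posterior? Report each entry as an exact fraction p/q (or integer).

x̄ = F·x = [0, -7, -6]
P̄ = F·P·Fᵀ + Q = [44 3 -1; 3 18 27; -1 27 71]
S = H·P̄·Hᵀ + R = [184 87; 87 456]
K = P̄·Hᵀ·S⁻¹ = [10804/25445 2521/76335; -2892/25445 5239/25445; -2099/25445 26479/76335]
x' − x̄ = [-253532/76335, 175612/25445, 804382/76335] = K·y
y = (KᵀK)⁻¹·Kᵀ·(x' − x̄) = [-10, 28]
z = y + H·x̄ = [-10, 28] + [8, -27] = [-2, 1]

z = [-2, 1]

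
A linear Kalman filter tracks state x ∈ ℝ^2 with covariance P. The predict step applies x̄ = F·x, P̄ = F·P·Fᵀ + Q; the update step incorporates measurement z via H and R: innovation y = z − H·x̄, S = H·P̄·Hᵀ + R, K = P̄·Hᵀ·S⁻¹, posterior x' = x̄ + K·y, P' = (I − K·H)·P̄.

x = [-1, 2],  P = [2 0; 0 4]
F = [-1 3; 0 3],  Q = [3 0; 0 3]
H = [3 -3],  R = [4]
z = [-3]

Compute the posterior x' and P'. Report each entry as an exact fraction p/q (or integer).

x̄ = F·x = [7, 6]
P̄ = F·P·Fᵀ + Q = [41 36; 36 39]
y = z − H·x̄ = [-6]
S = H·P̄·Hᵀ + R = [76]
K = P̄·Hᵀ·S⁻¹ = [15/76; -9/76]
x' = x̄ + K·y = [221/38, 255/38]
P' = (I − K·H)·P̄ = [2891/76 2871/76; 2871/76 2883/76]

x' = [221/38, 255/38]
P' = [2891/76 2871/76; 2871/76 2883/76]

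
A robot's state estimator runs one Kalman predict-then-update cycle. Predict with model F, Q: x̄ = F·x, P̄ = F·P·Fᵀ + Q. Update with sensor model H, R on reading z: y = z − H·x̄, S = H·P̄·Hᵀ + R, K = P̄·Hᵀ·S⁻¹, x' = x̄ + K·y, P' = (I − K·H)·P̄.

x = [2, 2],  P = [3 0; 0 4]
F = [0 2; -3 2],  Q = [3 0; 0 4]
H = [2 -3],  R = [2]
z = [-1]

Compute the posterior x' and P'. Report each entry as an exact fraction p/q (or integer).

x̄ = F·x = [4, -2]
P̄ = F·P·Fᵀ + Q = [19 16; 16 47]
y = z − H·x̄ = [-15]
S = H·P̄·Hᵀ + R = [309]
K = P̄·Hᵀ·S⁻¹ = [-10/309; -109/309]
x' = x̄ + K·y = [462/103, 339/103]
P' = (I − K·H)·P̄ = [5771/309 3854/309; 3854/309 2642/309]

x' = [462/103, 339/103]
P' = [5771/309 3854/309; 3854/309 2642/309]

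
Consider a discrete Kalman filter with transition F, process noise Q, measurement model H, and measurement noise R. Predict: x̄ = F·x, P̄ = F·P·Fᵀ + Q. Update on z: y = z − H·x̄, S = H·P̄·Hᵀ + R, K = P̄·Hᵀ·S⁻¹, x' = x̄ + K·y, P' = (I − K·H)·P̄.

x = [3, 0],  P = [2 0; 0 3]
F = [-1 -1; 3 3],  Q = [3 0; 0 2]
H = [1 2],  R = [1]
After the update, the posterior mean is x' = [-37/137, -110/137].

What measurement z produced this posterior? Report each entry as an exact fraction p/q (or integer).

x̄ = F·x = [-3, 9]
P̄ = F·P·Fᵀ + Q = [8 -15; -15 47]
S = H·P̄·Hᵀ + R = [137]
K = P̄·Hᵀ·S⁻¹ = [-22/137; 79/137]
x' − x̄ = [374/137, -1343/137] = K·y
y = (KᵀK)⁻¹·Kᵀ·(x' − x̄) = [-17]
z = y + H·x̄ = [-17] + [15] = [-2]

z = [-2]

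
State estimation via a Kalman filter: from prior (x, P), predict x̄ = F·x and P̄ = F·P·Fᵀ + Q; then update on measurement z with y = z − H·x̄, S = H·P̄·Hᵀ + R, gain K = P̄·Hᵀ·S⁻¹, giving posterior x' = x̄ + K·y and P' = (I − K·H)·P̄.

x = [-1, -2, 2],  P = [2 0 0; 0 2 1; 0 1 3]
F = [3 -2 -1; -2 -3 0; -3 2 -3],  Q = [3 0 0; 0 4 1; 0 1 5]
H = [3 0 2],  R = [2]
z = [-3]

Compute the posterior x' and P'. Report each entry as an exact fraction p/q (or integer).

x̄ = F·x = [-1, 8, -7]
P̄ = F·P·Fᵀ + Q = [36 3 -13; 3 30 10; -13 10 46]
y = z − H·x̄ = [14]
S = H·P̄·Hᵀ + R = [354]
K = P̄·Hᵀ·S⁻¹ = [41/177; 29/354; 53/354]
x' = x̄ + K·y = [397/177, 1619/177, -868/177]
P' = (I − K·H)·P̄ = [3010/177 -658/177 -4474/177; -658/177 9779/354 2003/354; -4474/177 2003/354 13475/354]

x' = [397/177, 1619/177, -868/177]
P' = [3010/177 -658/177 -4474/177; -658/177 9779/354 2003/354; -4474/177 2003/354 13475/354]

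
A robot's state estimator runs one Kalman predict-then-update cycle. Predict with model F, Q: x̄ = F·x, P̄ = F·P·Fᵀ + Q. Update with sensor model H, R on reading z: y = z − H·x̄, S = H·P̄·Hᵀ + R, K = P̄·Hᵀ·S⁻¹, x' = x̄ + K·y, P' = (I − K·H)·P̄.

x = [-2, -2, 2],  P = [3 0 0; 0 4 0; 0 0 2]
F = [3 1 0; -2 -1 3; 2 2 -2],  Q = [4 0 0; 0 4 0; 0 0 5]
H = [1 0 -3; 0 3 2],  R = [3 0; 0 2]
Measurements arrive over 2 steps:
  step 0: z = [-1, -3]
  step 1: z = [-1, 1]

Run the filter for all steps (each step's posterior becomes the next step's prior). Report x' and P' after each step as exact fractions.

step 0: x' = [-6481/3034, -9297/15170, -7333/15170], P' = [40857/1517 -9321/1517 13866/1517; -9321/1517 13399/7585 -17479/7585; 13866/1517 -17479/7585 26019/7585]
step 1: x' = [-316243558/44321539, 78867653/44321539, -94812372/44321539], P' = [8356565244/44321539 -1872354354/44321539 2784071409/44321539; -1872354354/44321539 435230122/44321539 -633178196/44321539; 2784071409/44321539 -633178196/44321539 941768229/44321539]

step 0: x̄ = F·x = [-8, 12, -12]
step 0: P̄ = F·P·Fᵀ + Q = [35 -22 26; -22 38 -32; 26 -32 41]
step 0: y = z − H·x̄ = [-29, -15]
step 0: S = H·P̄·Hᵀ + R = [251 28; 28 124]
step 0: K = P̄·Hᵀ·S⁻¹ = [-247/1517 -231/3034; 1944/7585 5239/15170; -2909/7585 -399/15170]
step 0: x' = x̄ + K·y = [-6481/3034, -9297/15170, -7333/15170]
step 0: P' = (I − K·H)·P̄ = [40857/1517 -9321/1517 13866/1517; -9321/1517 13399/7585 -17479/7585; 13866/1517 -17479/7585 26019/7585]
step 1: x̄ = F·x = [-53256/7585, 26054/7585, -34369/7585]
step 1: P̄ = F·P·Fᵀ + Q = [1602674/7585 -434551/7585 498646/7585; -434551/7585 181544/7585 -166954/7585; 498646/7585 -166954/7585 225089/7585]
step 1: y = z − H·x̄ = [-57436/7585, -1839/7585]
step 1: S = H·P̄·Hᵀ + R = [659354/7585 -154309/7585; -154309/7585 545974/7585]
step 1: K = P̄·Hᵀ·S⁻¹ = [1450339/44321539 -24460122/44321539; 9060078/44321539 19666987/44321539; -13744426/44321539 -7999065/44321539]
step 1: x' = x̄ + K·y = [-316243558/44321539, 78867653/44321539, -94812372/44321539]
step 1: P' = (I − K·H)·P̄ = [8356565244/44321539 -1872354354/44321539 2784071409/44321539; -1872354354/44321539 435230122/44321539 -633178196/44321539; 2784071409/44321539 -633178196/44321539 941768229/44321539]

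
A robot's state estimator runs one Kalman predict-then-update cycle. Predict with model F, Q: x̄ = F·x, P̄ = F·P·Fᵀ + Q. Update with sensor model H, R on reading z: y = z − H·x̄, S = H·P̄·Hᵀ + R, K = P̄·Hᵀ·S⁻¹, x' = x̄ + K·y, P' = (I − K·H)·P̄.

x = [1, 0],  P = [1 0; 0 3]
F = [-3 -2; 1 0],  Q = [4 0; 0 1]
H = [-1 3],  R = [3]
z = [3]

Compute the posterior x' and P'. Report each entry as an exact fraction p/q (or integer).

x̄ = F·x = [-3, 1]
P̄ = F·P·Fᵀ + Q = [25 -3; -3 2]
y = z − H·x̄ = [-3]
S = H·P̄·Hᵀ + R = [64]
K = P̄·Hᵀ·S⁻¹ = [-17/32; 9/64]
x' = x̄ + K·y = [-45/32, 37/64]
P' = (I − K·H)·P̄ = [111/16 57/32; 57/32 47/64]

x' = [-45/32, 37/64]
P' = [111/16 57/32; 57/32 47/64]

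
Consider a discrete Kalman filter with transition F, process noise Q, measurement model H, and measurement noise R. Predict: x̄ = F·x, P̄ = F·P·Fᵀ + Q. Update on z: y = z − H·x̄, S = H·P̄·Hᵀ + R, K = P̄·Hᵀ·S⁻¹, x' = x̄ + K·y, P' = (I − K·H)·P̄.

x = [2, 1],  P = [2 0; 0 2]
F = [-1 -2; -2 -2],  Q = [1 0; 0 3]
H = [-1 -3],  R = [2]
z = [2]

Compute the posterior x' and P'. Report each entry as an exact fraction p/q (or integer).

x' = [-21/64, -39/64]
P' = [607/256 -171/256; -171/256 103/256]

x̄ = F·x = [-4, -6]
P̄ = F·P·Fᵀ + Q = [11 12; 12 19]
y = z − H·x̄ = [-20]
S = H·P̄·Hᵀ + R = [256]
K = P̄·Hᵀ·S⁻¹ = [-47/256; -69/256]
x' = x̄ + K·y = [-21/64, -39/64]
P' = (I − K·H)·P̄ = [607/256 -171/256; -171/256 103/256]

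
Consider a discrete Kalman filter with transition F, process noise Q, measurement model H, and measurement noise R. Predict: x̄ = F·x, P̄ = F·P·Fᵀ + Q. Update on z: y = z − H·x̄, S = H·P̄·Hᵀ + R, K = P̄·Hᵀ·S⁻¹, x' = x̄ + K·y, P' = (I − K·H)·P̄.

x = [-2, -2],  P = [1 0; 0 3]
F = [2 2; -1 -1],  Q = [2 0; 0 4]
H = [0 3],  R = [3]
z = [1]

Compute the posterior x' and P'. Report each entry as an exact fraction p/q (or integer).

x' = [-112/25, 12/25]
P' = [258/25 -8/25; -8/25 8/25]

x̄ = F·x = [-8, 4]
P̄ = F·P·Fᵀ + Q = [18 -8; -8 8]
y = z − H·x̄ = [-11]
S = H·P̄·Hᵀ + R = [75]
K = P̄·Hᵀ·S⁻¹ = [-8/25; 8/25]
x' = x̄ + K·y = [-112/25, 12/25]
P' = (I − K·H)·P̄ = [258/25 -8/25; -8/25 8/25]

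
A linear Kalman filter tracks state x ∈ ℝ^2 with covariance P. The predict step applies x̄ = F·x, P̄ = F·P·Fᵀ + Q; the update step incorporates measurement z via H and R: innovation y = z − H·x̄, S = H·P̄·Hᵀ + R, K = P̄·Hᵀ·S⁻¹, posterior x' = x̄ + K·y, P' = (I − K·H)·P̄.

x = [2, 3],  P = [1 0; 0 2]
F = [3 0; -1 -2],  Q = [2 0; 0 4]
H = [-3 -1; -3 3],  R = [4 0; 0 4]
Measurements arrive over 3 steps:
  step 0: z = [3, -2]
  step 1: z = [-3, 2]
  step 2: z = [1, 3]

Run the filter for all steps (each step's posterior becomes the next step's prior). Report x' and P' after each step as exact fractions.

step 0: x' = [-669/1298, -323/236], P' = [173/649 9/59; 9/59 28/59]
step 1: x' = [5198/10263, 236579/184734], P' = [860/3421 1391/10263; 1391/10263 41425/92367]
step 2: x' = [-6130557/12559751, 8293119/25119502], P' = [3155182/12559751 1702608/12559751; 1702608/12559751 5629217/12559751]

step 0: x̄ = F·x = [6, -8]
step 0: P̄ = F·P·Fᵀ + Q = [11 -3; -3 13]
step 0: y = z − H·x̄ = [13, 40]
step 0: S = H·P̄·Hᵀ + R = [98 78; 78 274]
step 0: K = P̄·Hᵀ·S⁻¹ = [-309/1298 -111/1298; -55/236 57/236]
step 0: x' = x̄ + K·y = [-669/1298, -323/236]
step 0: P' = (I − K·H)·P̄ = [173/649 9/59; 9/59 28/59]
step 1: x̄ = F·x = [-2007/1298, 2111/649]
step 1: P̄ = F·P·Fᵀ + Q = [2855/649 -1113/649; -1113/649 4397/649]
step 1: y = z − H·x̄ = [-5693/1298, -16091/1298]
step 1: S = H·P̄·Hᵀ + R = [26010/649 19182/649; 19182/649 87898/649]
step 1: K = P̄·Hᵀ·S⁻¹ = [-9131/41052 -1189/13684; -39491/184734 14453/61578]
step 1: x' = x̄ + K·y = [5198/10263, 236579/184734]
step 1: P' = (I − K·H)·P̄ = [860/3421 1391/10263; 1391/10263 41425/92367]
step 2: x̄ = F·x = [5198/3421, -283361/92367]
step 2: P̄ = F·P·Fᵀ + Q = [14582/3421 -5362/3421; -5362/3421 608464/92367]
step 2: y = z − H·x̄ = [230044/92367, 516074/30789]
step 2: S = H·P̄·Hᵀ + R = [3652714/92367 862226/30789; 862226/30789 1332778/10263]
step 2: K = P̄·Hᵀ·S⁻¹ = [-5584077/25119502 -2178861/25119502; -10737041/50239004 11779827/50239004]
step 2: x' = x̄ + K·y = [-6130557/12559751, 8293119/25119502]
step 2: P' = (I − K·H)·P̄ = [3155182/12559751 1702608/12559751; 1702608/12559751 5629217/12559751]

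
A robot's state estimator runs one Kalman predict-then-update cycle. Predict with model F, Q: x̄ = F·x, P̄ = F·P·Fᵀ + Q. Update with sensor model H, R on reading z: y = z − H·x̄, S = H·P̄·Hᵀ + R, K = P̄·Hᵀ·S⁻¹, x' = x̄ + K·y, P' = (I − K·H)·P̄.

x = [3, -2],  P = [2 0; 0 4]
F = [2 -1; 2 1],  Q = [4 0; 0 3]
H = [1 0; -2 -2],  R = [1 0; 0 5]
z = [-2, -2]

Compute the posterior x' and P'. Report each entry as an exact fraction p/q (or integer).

x' = [-1544/1137, 872/379]
P' = [976/1137 -292/379; -292/379 697/379]

x̄ = F·x = [8, 4]
P̄ = F·P·Fᵀ + Q = [16 4; 4 15]
y = z − H·x̄ = [-10, 22]
S = H·P̄·Hᵀ + R = [17 -40; -40 161]
K = P̄·Hᵀ·S⁻¹ = [976/1137 -40/1137; -292/379 -162/379]
x' = x̄ + K·y = [-1544/1137, 872/379]
P' = (I − K·H)·P̄ = [976/1137 -292/379; -292/379 697/379]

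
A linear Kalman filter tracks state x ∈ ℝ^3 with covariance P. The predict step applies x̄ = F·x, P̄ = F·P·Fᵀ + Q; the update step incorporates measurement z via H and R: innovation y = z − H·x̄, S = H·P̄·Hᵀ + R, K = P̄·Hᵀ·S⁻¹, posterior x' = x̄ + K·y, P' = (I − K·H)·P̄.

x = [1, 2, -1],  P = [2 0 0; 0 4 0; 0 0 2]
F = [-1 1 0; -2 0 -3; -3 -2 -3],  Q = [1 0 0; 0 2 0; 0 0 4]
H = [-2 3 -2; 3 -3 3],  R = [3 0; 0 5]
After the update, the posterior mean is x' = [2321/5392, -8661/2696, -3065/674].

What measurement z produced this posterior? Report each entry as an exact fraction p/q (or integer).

x̄ = F·x = [1, 1, -4]
P̄ = F·P·Fᵀ + Q = [7 4 -2; 4 28 30; -2 30 56]
S = H·P̄·Hᵀ + R = [83 -96; -96 176]
K = P̄·Hᵀ·S⁻¹ = [40/337 441/5392; 284/337 1515/2696; 234/337 531/674]
x' − x̄ = [-3071/5392, -11357/2696, -369/674] = K·y
y = (KᵀK)⁻¹·Kᵀ·(x' − x̄) = [-11, 9]
z = y + H·x̄ = [-11, 9] + [9, -12] = [-2, -3]

z = [-2, -3]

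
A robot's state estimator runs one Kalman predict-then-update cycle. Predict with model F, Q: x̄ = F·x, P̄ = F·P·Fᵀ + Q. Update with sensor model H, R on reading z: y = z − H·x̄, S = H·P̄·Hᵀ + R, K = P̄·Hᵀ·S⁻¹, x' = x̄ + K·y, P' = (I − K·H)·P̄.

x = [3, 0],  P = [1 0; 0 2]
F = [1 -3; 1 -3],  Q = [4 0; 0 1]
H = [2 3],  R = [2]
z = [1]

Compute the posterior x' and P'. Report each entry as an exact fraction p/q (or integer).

x' = [32/251, 67/251]
P' = [937/502 -278/251; -278/251 218/251]

x̄ = F·x = [3, 3]
P̄ = F·P·Fᵀ + Q = [23 19; 19 20]
y = z − H·x̄ = [-14]
S = H·P̄·Hᵀ + R = [502]
K = P̄·Hᵀ·S⁻¹ = [103/502; 49/251]
x' = x̄ + K·y = [32/251, 67/251]
P' = (I − K·H)·P̄ = [937/502 -278/251; -278/251 218/251]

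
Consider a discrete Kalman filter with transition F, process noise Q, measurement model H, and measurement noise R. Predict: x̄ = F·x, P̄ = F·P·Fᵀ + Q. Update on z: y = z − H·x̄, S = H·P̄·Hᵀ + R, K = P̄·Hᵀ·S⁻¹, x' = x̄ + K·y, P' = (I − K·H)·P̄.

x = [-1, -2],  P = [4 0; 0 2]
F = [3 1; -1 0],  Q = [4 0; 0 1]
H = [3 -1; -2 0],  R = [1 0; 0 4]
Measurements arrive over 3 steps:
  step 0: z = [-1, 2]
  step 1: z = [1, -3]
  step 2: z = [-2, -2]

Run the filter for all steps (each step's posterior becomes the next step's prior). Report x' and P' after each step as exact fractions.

step 0: x̄ = F·x = [-5, 1]
step 0: P̄ = F·P·Fᵀ + Q = [42 -12; -12 5]
step 0: y = z − H·x̄ = [15, -8]
step 0: S = H·P̄·Hᵀ + R = [456 -276; -276 172]
step 0: K = P̄·Hᵀ·S⁻¹ = [23/94 -9/94; -107/564 -31/188]
step 0: x' = x̄ + K·y = [-53/94, -99/188]
step 0: P' = (I − K·H)·P̄ = [9/47 31/94; 31/94 665/564]
step 1: x̄ = F·x = [-417/188, 53/94]
step 1: P̄ = F·P·Fᵀ + Q = [5009/564 -85/94; -85/94 56/47]
step 1: y = z − H·x̄ = [1545/188, -699/94]
step 1: S = H·P̄·Hᵀ + R = [16459/188 -5179/94; -5179/94 5573/141]
step 1: K = P̄·Hᵀ·S⁻¹ = [15537/59893 -5258/59893; -13/101 -27/202]
step 1: x' = x̄ + K·y = [336/593, 1/2]
step 1: P' = (I − K·H)·P̄ = [10516/59893 27/101; 27/101 94/101]
step 2: x̄ = F·x = [2609/1186, -336/593]
step 2: P̄ = F·P·Fᵀ + Q = [486024/59893 -47559/59893; -47559/59893 70409/59893]
step 2: y = z − H·x̄ = [-10871/1186, 1423/593]
step 2: S = H·P̄·Hᵀ + R = [4789872/59893 -3011262/59893; -3011262/59893 2183668/59893]
step 2: K = P̄·Hᵀ·S⁻¹ = [501877/1936497 -113291/1290998; -746681/5809491 -258871/1936497]
step 2: x' = x̄ + K·y = [-1496161/3872994, 3377657/11618982]
step 2: P' = (I − K·H)·P̄ = [113291/645499 517742/1936497; 517742/1936497 5406359/5809491]

step 0: x' = [-53/94, -99/188], P' = [9/47 31/94; 31/94 665/564]
step 1: x' = [336/593, 1/2], P' = [10516/59893 27/101; 27/101 94/101]
step 2: x' = [-1496161/3872994, 3377657/11618982], P' = [113291/645499 517742/1936497; 517742/1936497 5406359/5809491]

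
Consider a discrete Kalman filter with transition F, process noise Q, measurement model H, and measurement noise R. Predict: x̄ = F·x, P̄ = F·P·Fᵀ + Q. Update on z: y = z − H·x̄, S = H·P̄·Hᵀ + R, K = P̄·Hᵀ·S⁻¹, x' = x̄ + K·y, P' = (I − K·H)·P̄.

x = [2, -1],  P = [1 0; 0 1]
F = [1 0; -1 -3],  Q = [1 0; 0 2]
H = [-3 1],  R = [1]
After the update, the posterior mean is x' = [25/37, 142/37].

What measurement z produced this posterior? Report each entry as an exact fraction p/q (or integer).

z = [2]

x̄ = F·x = [2, 1]
P̄ = F·P·Fᵀ + Q = [2 -1; -1 12]
S = H·P̄·Hᵀ + R = [37]
K = P̄·Hᵀ·S⁻¹ = [-7/37; 15/37]
x' − x̄ = [-49/37, 105/37] = K·y
y = (KᵀK)⁻¹·Kᵀ·(x' − x̄) = [7]
z = y + H·x̄ = [7] + [-5] = [2]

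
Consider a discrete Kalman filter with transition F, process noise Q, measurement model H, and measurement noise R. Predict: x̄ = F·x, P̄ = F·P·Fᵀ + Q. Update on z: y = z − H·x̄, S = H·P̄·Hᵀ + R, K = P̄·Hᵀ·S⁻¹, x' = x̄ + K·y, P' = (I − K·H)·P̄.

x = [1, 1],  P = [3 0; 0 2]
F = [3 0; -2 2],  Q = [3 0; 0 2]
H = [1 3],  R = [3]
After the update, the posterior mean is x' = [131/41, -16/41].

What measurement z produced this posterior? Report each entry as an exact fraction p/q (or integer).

z = [2]

x̄ = F·x = [3, 0]
P̄ = F·P·Fᵀ + Q = [30 -18; -18 22]
S = H·P̄·Hᵀ + R = [123]
K = P̄·Hᵀ·S⁻¹ = [-8/41; 16/41]
x' − x̄ = [8/41, -16/41] = K·y
y = (KᵀK)⁻¹·Kᵀ·(x' − x̄) = [-1]
z = y + H·x̄ = [-1] + [3] = [2]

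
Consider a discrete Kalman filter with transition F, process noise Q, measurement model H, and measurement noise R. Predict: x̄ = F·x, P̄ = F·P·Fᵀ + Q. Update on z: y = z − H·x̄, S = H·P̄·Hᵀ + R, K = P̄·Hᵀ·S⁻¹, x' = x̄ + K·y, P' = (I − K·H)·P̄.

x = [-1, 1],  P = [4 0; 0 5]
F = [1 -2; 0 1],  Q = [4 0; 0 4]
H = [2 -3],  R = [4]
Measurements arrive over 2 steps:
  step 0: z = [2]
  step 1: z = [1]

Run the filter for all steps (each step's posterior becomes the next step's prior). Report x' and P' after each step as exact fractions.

step 0: x̄ = F·x = [-3, 1]
step 0: P̄ = F·P·Fᵀ + Q = [28 -10; -10 9]
step 0: y = z − H·x̄ = [11]
step 0: S = H·P̄·Hᵀ + R = [317]
step 0: K = P̄·Hᵀ·S⁻¹ = [86/317; -47/317]
step 0: x' = x̄ + K·y = [-5/317, -200/317]
step 0: P' = (I − K·H)·P̄ = [1480/317 872/317; 872/317 644/317]
step 1: x̄ = F·x = [395/317, -200/317]
step 1: P̄ = F·P·Fᵀ + Q = [1836/317 -416/317; -416/317 1912/317]
step 1: y = z − H·x̄ = [-1073/317]
step 1: S = H·P̄·Hᵀ + R = [30812/317]
step 1: K = P̄·Hᵀ·S⁻¹ = [1230/7703; -1642/7703]
step 1: x' = x̄ + K·y = [5435/7703, 698/7703]
step 1: P' = (I − K·H)·P̄ = [25524/7703 15376/7703; 15376/7703 12440/7703]

step 0: x' = [-5/317, -200/317], P' = [1480/317 872/317; 872/317 644/317]
step 1: x' = [5435/7703, 698/7703], P' = [25524/7703 15376/7703; 15376/7703 12440/7703]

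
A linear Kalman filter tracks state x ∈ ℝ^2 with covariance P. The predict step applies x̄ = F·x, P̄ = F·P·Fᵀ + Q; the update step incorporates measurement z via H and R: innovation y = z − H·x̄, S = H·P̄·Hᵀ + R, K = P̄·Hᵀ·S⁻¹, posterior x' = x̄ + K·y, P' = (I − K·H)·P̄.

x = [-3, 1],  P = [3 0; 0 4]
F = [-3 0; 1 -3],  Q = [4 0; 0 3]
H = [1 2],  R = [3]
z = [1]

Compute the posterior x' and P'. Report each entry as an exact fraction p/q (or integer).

x' = [773/83, -348/83]
P' = [4977/166 -2469/166; -2469/166 1347/166]

x̄ = F·x = [9, -6]
P̄ = F·P·Fᵀ + Q = [31 -9; -9 42]
y = z − H·x̄ = [4]
S = H·P̄·Hᵀ + R = [166]
K = P̄·Hᵀ·S⁻¹ = [13/166; 75/166]
x' = x̄ + K·y = [773/83, -348/83]
P' = (I − K·H)·P̄ = [4977/166 -2469/166; -2469/166 1347/166]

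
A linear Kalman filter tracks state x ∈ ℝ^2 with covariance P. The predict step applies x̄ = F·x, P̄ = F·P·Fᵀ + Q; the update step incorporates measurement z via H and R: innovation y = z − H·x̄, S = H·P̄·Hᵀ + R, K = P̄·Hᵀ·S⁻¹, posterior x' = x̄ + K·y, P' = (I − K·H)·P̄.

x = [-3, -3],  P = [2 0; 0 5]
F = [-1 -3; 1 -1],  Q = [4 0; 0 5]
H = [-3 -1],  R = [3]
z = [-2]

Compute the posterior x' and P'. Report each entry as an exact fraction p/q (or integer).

x' = [245/138, -289/92]
P' = [149/138 -215/92; -215/92 1341/184]

x̄ = F·x = [12, 0]
P̄ = F·P·Fᵀ + Q = [51 13; 13 12]
y = z − H·x̄ = [34]
S = H·P̄·Hᵀ + R = [552]
K = P̄·Hᵀ·S⁻¹ = [-83/276; -17/184]
x' = x̄ + K·y = [245/138, -289/92]
P' = (I − K·H)·P̄ = [149/138 -215/92; -215/92 1341/184]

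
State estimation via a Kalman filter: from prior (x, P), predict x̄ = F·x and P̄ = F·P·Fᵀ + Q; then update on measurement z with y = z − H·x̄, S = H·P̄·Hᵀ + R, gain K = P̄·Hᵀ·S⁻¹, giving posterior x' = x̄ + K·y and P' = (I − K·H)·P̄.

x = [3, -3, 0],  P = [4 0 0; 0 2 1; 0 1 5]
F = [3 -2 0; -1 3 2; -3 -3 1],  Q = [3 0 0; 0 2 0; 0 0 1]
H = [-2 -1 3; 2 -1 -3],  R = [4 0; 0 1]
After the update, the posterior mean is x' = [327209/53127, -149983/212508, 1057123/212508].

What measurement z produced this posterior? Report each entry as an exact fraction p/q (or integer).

z = [3, -2]

x̄ = F·x = [15, -12, 0]
P̄ = F·P·Fᵀ + Q = [47 -28 -26; -28 56 1; -26 1 54]
S = H·P̄·Hᵀ + R = [928 -930; -930 1161]
K = P̄·Hᵀ·S⁻¹ = [1568/17709 12920/53127; -34489/70836 -51965/106254; 15781/70836 -715/106254]
x' − x̄ = [-469696/53127, 2400113/212508, 1057123/212508] = K·y
y = (KᵀK)⁻¹·Kᵀ·(x' − x̄) = [21, -44]
z = y + H·x̄ = [21, -44] + [-18, 42] = [3, -2]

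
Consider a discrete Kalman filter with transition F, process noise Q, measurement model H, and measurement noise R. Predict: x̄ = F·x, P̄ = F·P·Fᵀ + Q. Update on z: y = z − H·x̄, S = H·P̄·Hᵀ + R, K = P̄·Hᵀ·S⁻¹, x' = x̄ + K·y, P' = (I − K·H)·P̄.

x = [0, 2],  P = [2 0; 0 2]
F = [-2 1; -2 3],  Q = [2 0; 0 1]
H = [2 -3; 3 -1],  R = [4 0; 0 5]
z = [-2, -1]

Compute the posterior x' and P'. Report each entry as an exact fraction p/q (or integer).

x̄ = F·x = [2, 6]
P̄ = F·P·Fᵀ + Q = [12 14; 14 27]
y = z − H·x̄ = [12, -1]
S = H·P̄·Hᵀ + R = [127 -1; -1 56]
K = P̄·Hᵀ·S⁻¹ = [-986/7111 2776/7111; -2953/7111 1852/7111]
x' = x̄ + K·y = [-386/7111, 5378/7111]
P' = (I − K·H)·P̄ = [6512/7111 5656/7111; 5656/7111 7708/7111]

x' = [-386/7111, 5378/7111]
P' = [6512/7111 5656/7111; 5656/7111 7708/7111]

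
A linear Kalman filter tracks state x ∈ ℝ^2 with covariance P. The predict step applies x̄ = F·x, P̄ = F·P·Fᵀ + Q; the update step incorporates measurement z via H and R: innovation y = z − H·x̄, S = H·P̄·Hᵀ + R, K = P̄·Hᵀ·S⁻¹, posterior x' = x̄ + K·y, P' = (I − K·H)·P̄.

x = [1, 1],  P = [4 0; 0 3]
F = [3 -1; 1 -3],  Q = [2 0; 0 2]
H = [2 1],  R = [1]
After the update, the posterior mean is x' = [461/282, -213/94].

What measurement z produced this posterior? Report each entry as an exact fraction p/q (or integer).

z = [1]

x̄ = F·x = [2, -2]
P̄ = F·P·Fᵀ + Q = [41 21; 21 33]
S = H·P̄·Hᵀ + R = [282]
K = P̄·Hᵀ·S⁻¹ = [103/282; 25/94]
x' − x̄ = [-103/282, -25/94] = K·y
y = (KᵀK)⁻¹·Kᵀ·(x' − x̄) = [-1]
z = y + H·x̄ = [-1] + [2] = [1]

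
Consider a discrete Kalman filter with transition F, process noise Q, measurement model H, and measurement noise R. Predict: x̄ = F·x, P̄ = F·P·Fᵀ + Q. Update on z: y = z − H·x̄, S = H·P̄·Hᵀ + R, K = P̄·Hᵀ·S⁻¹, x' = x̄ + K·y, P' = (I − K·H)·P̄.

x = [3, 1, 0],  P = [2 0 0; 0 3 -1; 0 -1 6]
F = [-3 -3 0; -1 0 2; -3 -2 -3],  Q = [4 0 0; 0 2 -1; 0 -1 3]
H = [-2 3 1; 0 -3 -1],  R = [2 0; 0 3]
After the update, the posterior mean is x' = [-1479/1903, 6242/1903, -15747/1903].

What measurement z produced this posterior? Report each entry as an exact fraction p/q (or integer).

z = [3, -2]

x̄ = F·x = [-12, -3, -11]
P̄ = F·P·Fᵀ + Q = [49 12 27; 12 28 -27; 27 -27 75]
S = H·P̄·Hᵀ + R = [111 -39; -39 168]
K = P̄·Hᵀ·S⁻¹ = [-2779/5709 -2786/5709; 369/1903 -560/1903; -1094/1903 -186/1903]
x' − x̄ = [21357/1903, 11951/1903, 5186/1903] = K·y
y = (KᵀK)⁻¹·Kᵀ·(x' − x̄) = [-1, -22]
z = y + H·x̄ = [-1, -22] + [4, 20] = [3, -2]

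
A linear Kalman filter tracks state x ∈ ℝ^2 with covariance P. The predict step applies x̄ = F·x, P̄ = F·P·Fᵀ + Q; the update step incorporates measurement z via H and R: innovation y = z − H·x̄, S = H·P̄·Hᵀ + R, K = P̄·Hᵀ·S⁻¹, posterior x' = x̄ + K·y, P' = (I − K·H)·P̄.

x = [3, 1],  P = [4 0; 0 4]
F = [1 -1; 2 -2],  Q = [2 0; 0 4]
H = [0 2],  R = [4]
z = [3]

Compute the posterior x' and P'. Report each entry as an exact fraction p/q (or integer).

x̄ = F·x = [2, 4]
P̄ = F·P·Fᵀ + Q = [10 16; 16 36]
y = z − H·x̄ = [-5]
S = H·P̄·Hᵀ + R = [148]
K = P̄·Hᵀ·S⁻¹ = [8/37; 18/37]
x' = x̄ + K·y = [34/37, 58/37]
P' = (I − K·H)·P̄ = [114/37 16/37; 16/37 36/37]

x' = [34/37, 58/37]
P' = [114/37 16/37; 16/37 36/37]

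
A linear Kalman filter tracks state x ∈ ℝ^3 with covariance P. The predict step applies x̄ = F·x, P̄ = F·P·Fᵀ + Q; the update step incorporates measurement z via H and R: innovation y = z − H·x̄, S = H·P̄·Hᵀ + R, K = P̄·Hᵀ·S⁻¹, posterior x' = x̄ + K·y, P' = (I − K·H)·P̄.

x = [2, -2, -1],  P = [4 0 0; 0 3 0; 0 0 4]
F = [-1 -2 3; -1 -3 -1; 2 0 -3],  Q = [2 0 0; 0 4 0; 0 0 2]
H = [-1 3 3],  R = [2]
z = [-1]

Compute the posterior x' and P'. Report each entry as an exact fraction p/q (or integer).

x' = [4759/1169, 189/167, -101/1169]
P' = [38790/1169 4322/167 -17428/1169; 4322/167 4490/167 -3038/167; -17428/1169 -3038/167 15602/1169]

x̄ = F·x = [-1, 5, 7]
P̄ = F·P·Fᵀ + Q = [54 10 -44; 10 39 4; -44 4 54]
y = z − H·x̄ = [-38]
S = H·P̄·Hᵀ + R = [1169]
K = P̄·Hᵀ·S⁻¹ = [-156/1169; 17/167; 218/1169]
x' = x̄ + K·y = [4759/1169, 189/167, -101/1169]
P' = (I − K·H)·P̄ = [38790/1169 4322/167 -17428/1169; 4322/167 4490/167 -3038/167; -17428/1169 -3038/167 15602/1169]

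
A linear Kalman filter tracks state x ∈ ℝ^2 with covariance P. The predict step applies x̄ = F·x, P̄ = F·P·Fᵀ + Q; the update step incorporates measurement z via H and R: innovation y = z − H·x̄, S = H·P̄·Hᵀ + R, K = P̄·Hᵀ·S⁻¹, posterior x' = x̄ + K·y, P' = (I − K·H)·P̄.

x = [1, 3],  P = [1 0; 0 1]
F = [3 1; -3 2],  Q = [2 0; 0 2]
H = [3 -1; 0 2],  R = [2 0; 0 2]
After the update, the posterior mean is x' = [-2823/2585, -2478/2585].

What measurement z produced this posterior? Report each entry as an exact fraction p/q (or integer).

x̄ = F·x = [6, 3]
P̄ = F·P·Fᵀ + Q = [12 -7; -7 15]
S = H·P̄·Hᵀ + R = [167 -72; -72 62]
K = P̄·Hᵀ·S⁻¹ = [829/2585 379/2585; -36/2585 1209/2585]
x' − x̄ = [-18333/2585, -10233/2585] = K·y
y = (KᵀK)⁻¹·Kᵀ·(x' − x̄) = [-18, -9]
z = y + H·x̄ = [-18, -9] + [15, 6] = [-3, -3]

z = [-3, -3]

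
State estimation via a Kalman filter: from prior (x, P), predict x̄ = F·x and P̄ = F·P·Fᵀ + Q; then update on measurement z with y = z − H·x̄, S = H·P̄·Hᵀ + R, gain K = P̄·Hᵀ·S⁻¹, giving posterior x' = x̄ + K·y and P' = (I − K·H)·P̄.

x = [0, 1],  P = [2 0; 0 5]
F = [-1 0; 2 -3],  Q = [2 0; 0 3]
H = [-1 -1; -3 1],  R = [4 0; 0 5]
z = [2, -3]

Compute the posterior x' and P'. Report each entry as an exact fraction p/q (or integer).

x̄ = F·x = [0, -3]
P̄ = F·P·Fᵀ + Q = [4 -4; -4 56]
y = z − H·x̄ = [-1, 0]
S = H·P̄·Hᵀ + R = [56 -52; -52 121]
K = P̄·Hᵀ·S⁻¹ = [-104/509 -112/509; -689/1018 138/509]
x' = x̄ + K·y = [104/509, -2365/1018]
P' = (I − K·H)·P̄ = [244/509 172/509; 172/509 1206/509]

x' = [104/509, -2365/1018]
P' = [244/509 172/509; 172/509 1206/509]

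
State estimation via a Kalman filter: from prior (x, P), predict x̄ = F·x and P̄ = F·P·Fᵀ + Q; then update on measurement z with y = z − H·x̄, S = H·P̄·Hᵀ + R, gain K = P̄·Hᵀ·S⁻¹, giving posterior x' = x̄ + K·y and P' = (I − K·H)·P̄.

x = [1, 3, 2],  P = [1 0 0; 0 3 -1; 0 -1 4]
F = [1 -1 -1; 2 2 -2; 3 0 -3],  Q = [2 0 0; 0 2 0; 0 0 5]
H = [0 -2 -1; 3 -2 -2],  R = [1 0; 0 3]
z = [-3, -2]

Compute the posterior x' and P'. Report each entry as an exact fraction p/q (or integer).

x̄ = F·x = [-4, 4, -3]
P̄ = F·P·Fᵀ + Q = [8 4 12; 4 42 36; 12 36 50]
y = z − H·x̄ = [2, 12]
S = H·P̄·Hᵀ + R = [363 424; 424 539]
K = P̄·Hᵀ·S⁻¹ = [-7388/15881 5576/15881; -3624/15881 -1392/15881; -8094/15881 2360/15881]
x' = x̄ + K·y = [-11388/15881, 39572/15881, -35511/15881]
P' = (I − K·H)·P̄ = [23896/15881 -20092/15881 47572/15881; -20092/15881 31674/15881 -59724/15881; 47572/15881 -59724/15881 127542/15881]

x' = [-11388/15881, 39572/15881, -35511/15881]
P' = [23896/15881 -20092/15881 47572/15881; -20092/15881 31674/15881 -59724/15881; 47572/15881 -59724/15881 127542/15881]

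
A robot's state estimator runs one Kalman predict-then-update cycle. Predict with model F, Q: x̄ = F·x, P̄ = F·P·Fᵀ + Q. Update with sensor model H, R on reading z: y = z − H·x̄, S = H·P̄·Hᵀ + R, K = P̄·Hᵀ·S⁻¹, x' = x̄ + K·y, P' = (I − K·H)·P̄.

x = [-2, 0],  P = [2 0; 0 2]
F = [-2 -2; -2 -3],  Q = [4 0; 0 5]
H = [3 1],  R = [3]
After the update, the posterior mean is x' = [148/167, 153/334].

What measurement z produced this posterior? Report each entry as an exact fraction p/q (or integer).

x̄ = F·x = [4, 4]
P̄ = F·P·Fᵀ + Q = [20 20; 20 31]
S = H·P̄·Hᵀ + R = [334]
K = P̄·Hᵀ·S⁻¹ = [40/167; 91/334]
x' − x̄ = [-520/167, -1183/334] = K·y
y = (KᵀK)⁻¹·Kᵀ·(x' − x̄) = [-13]
z = y + H·x̄ = [-13] + [16] = [3]

z = [3]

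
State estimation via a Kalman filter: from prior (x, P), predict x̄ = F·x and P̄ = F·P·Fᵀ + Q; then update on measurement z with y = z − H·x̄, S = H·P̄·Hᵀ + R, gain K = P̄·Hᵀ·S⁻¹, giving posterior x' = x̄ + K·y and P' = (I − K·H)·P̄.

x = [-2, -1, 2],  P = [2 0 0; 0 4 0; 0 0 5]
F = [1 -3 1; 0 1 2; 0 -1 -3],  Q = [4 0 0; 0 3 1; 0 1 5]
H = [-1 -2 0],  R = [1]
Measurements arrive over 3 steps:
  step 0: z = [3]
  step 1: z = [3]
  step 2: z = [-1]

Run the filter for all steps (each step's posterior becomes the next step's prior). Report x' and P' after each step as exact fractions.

step 0: x̄ = F·x = [3, 3, -5]
step 0: P̄ = F·P·Fᵀ + Q = [47 -2 -3; -2 27 -33; -3 -33 54]
step 0: y = z − H·x̄ = [12]
step 0: S = H·P̄·Hᵀ + R = [148]
step 0: K = P̄·Hᵀ·S⁻¹ = [-43/148; -13/37; 69/148]
step 0: x' = x̄ + K·y = [-18/37, -45/37, 22/37]
step 0: P' = (I − K·H)·P̄ = [5107/148 -633/37 2523/148; -633/37 323/37 -324/37; 2523/148 -324/37 3231/148]
step 1: x̄ = F·x = [139/37, -1/37, -21/37]
step 1: P̄ = F·P·Fᵀ + Q = [12143/37 2895/37 -10611/74; 2895/37 2369/37 -7025/74; -10611/74 -7025/74 23335/148]
step 1: y = z − H·x̄ = [248/37]
step 1: S = H·P̄·Hᵀ + R = [33236/37]
step 1: K = P̄·Hᵀ·S⁻¹ = [-17933/33236; -7633/33236; 3523/9496]
step 1: x' = x̄ + K·y = [1165/8309, -13015/8309, 2278/1187]
step 1: P' = (I − K·H)·P̄ = [2216007/33236 -1099037/33236 345863/9496; -1099037/33236 553335/33236 -174693/9496; 345863/9496 -174693/9496 646321/18992]
step 2: x̄ = F·x = [56156/8309, 18877/8309, -34823/8309]
step 2: P̄ = F·P·Fᵀ + Q = [84575375/132944 2490625/16618 -36628435/132944; 2490625/16618 682897/8309 -2124671/16618; -36628435/132944 -2124671/16618 28922071/132944]
step 2: y = z − H·x̄ = [85601/8309]
step 2: S = H·P̄·Hᵀ + R = [208113727/132944]
step 2: K = P̄·Hᵀ·S⁻¹ = [-124425375/208113727; -41777704/208113727; 70623171/208113727]
step 2: x' = x̄ + K·y = [124671793/208113727, 42405775/208113727, -144629950/208113727]
step 2: P' = (I − K·H)·P̄ = [15943724875/208113727 -7909649750/208113727 8758833895/208113727; -7909649750/208113727 3975713727/208113727 -4414728533/208113727; 8758833895/208113727 -4414728533/208113727 7758512654/208113727]

step 0: x' = [-18/37, -45/37, 22/37], P' = [5107/148 -633/37 2523/148; -633/37 323/37 -324/37; 2523/148 -324/37 3231/148]
step 1: x' = [1165/8309, -13015/8309, 2278/1187], P' = [2216007/33236 -1099037/33236 345863/9496; -1099037/33236 553335/33236 -174693/9496; 345863/9496 -174693/9496 646321/18992]
step 2: x' = [124671793/208113727, 42405775/208113727, -144629950/208113727], P' = [15943724875/208113727 -7909649750/208113727 8758833895/208113727; -7909649750/208113727 3975713727/208113727 -4414728533/208113727; 8758833895/208113727 -4414728533/208113727 7758512654/208113727]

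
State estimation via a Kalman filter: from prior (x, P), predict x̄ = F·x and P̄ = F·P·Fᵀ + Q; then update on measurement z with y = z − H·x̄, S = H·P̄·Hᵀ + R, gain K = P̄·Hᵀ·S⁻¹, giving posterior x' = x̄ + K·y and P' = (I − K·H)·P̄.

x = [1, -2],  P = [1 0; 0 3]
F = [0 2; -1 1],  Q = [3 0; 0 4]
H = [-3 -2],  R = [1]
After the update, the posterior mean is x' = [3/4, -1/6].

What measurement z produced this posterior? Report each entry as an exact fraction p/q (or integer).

z = [-2]

x̄ = F·x = [-4, -3]
P̄ = F·P·Fᵀ + Q = [15 6; 6 8]
S = H·P̄·Hᵀ + R = [240]
K = P̄·Hᵀ·S⁻¹ = [-19/80; -17/120]
x' − x̄ = [19/4, 17/6] = K·y
y = (KᵀK)⁻¹·Kᵀ·(x' − x̄) = [-20]
z = y + H·x̄ = [-20] + [18] = [-2]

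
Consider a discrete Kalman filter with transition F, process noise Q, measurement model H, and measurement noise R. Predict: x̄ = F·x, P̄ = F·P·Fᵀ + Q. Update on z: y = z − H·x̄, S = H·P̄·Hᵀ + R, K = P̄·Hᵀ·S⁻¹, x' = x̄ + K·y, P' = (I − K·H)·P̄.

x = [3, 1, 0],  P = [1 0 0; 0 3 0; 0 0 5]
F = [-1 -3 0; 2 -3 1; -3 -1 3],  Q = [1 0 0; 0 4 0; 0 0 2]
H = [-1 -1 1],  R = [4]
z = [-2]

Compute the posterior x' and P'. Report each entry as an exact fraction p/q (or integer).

x' = [-471/61, 131/122, -1075/122]
P' = [887/61 538/61 1341/61; 538/61 2671/122 3559/122; 1341/61 3559/122 6357/122]

x̄ = F·x = [-6, 3, -10]
P̄ = F·P·Fᵀ + Q = [29 25 12; 25 40 18; 12 18 59]
y = z − H·x̄ = [5]
S = H·P̄·Hᵀ + R = [122]
K = P̄·Hᵀ·S⁻¹ = [-21/61; -47/122; 29/122]
x' = x̄ + K·y = [-471/61, 131/122, -1075/122]
P' = (I − K·H)·P̄ = [887/61 538/61 1341/61; 538/61 2671/122 3559/122; 1341/61 3559/122 6357/122]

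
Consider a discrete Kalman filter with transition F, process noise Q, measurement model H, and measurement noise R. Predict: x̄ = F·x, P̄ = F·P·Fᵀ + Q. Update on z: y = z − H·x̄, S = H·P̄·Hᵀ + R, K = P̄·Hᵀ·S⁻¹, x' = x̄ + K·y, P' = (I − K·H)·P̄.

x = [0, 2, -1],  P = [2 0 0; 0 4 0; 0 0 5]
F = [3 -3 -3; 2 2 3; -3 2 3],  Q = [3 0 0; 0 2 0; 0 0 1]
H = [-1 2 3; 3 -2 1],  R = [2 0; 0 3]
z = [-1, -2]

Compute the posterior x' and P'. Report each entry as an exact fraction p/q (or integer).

x' = [-23557/19638, -25052/29457, -10309/58914]
P' = [19487/2182 36298/3273 -29683/6546; 36298/3273 139543/9819 -57302/9819; -29683/6546 -57302/9819 51011/19638]

x̄ = F·x = [-3, 1, 1]
P̄ = F·P·Fᵀ + Q = [102 -57 -87; -57 71 49; -87 49 80]
y = z − H·x̄ = [-9, 8]
S = H·P̄·Hᵀ + R = [2446 -1698; -1698 1251]
K = P̄·Hᵀ·S⁻¹ = [-1159/6546 254/9819; -857/9819 -9706/29457; 6437/19638 6536/29457]
x' = x̄ + K·y = [-23557/19638, -25052/29457, -10309/58914]
P' = (I − K·H)·P̄ = [19487/2182 36298/3273 -29683/6546; 36298/3273 139543/9819 -57302/9819; -29683/6546 -57302/9819 51011/19638]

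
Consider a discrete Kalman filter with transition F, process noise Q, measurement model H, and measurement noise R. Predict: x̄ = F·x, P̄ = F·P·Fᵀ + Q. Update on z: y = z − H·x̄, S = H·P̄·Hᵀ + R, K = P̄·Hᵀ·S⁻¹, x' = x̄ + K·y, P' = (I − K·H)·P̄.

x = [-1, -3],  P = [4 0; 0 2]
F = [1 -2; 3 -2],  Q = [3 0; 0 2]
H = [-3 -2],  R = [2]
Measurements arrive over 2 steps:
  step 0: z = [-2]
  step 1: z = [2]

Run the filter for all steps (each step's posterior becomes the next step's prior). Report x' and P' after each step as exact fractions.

step 0: x̄ = F·x = [5, 3]
step 0: P̄ = F·P·Fᵀ + Q = [15 20; 20 46]
step 0: y = z − H·x̄ = [19]
step 0: S = H·P̄·Hᵀ + R = [561]
step 0: K = P̄·Hᵀ·S⁻¹ = [-5/33; -152/561]
step 0: x' = x̄ + K·y = [70/33, -1205/561]
step 0: P' = (I − K·H)·P̄ = [70/33 -100/33; -100/33 2702/561]
step 1: x̄ = F·x = [1200/187, 5980/561]
step 1: P̄ = F·P·Fᵀ + Q = [6827/187 9326/187; 9326/187 43040/561]
step 1: y = z − H·x̄ = [23882/561]
step 1: S = H·P̄·Hᵀ + R = [693347/561]
step 1: K = P̄·Hᵀ·S⁻¹ = [-117399/693347; -170014/693347]
step 1: x' = x̄ + K·y = [-548438/693347, 153192/693347]
step 1: P' = (I − K·H)·P̄ = [744946/693347 -1000020/693347; -1000020/693347 1670044/693347]

step 0: x' = [70/33, -1205/561], P' = [70/33 -100/33; -100/33 2702/561]
step 1: x' = [-548438/693347, 153192/693347], P' = [744946/693347 -1000020/693347; -1000020/693347 1670044/693347]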